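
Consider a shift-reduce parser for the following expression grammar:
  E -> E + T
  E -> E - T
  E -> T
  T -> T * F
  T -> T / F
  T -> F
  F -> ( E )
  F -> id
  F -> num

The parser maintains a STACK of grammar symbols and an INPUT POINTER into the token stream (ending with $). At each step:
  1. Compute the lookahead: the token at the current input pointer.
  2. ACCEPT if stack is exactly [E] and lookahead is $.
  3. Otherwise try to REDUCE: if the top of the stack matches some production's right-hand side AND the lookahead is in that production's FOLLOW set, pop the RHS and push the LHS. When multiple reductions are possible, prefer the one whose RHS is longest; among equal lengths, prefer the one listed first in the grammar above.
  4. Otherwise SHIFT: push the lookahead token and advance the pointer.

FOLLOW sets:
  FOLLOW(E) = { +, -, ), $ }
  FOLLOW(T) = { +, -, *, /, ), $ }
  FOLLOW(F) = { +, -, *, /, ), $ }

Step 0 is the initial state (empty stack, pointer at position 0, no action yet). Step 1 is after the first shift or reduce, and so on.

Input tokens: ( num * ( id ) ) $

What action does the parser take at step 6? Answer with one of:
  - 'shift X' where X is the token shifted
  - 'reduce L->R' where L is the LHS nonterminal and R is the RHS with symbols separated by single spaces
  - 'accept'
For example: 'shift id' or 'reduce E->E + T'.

Step 1: shift (. Stack=[(] ptr=1 lookahead=num remaining=[num * ( id ) ) $]
Step 2: shift num. Stack=[( num] ptr=2 lookahead=* remaining=[* ( id ) ) $]
Step 3: reduce F->num. Stack=[( F] ptr=2 lookahead=* remaining=[* ( id ) ) $]
Step 4: reduce T->F. Stack=[( T] ptr=2 lookahead=* remaining=[* ( id ) ) $]
Step 5: shift *. Stack=[( T *] ptr=3 lookahead=( remaining=[( id ) ) $]
Step 6: shift (. Stack=[( T * (] ptr=4 lookahead=id remaining=[id ) ) $]

Answer: shift (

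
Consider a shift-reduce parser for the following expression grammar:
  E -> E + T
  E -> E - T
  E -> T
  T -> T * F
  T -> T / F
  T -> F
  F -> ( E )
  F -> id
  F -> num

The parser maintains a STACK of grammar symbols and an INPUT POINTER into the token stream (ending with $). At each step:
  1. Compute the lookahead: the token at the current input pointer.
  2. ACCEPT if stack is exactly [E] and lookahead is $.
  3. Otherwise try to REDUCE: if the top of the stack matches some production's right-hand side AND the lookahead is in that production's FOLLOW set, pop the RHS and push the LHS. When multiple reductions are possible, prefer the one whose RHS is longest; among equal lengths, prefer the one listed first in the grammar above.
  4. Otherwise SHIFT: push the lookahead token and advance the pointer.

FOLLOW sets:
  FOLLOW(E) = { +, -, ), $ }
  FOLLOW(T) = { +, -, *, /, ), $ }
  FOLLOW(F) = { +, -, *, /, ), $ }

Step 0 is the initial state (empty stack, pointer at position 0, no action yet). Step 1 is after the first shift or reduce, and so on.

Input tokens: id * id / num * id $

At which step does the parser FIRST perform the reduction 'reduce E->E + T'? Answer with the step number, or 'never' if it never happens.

Step 1: shift id. Stack=[id] ptr=1 lookahead=* remaining=[* id / num * id $]
Step 2: reduce F->id. Stack=[F] ptr=1 lookahead=* remaining=[* id / num * id $]
Step 3: reduce T->F. Stack=[T] ptr=1 lookahead=* remaining=[* id / num * id $]
Step 4: shift *. Stack=[T *] ptr=2 lookahead=id remaining=[id / num * id $]
Step 5: shift id. Stack=[T * id] ptr=3 lookahead=/ remaining=[/ num * id $]
Step 6: reduce F->id. Stack=[T * F] ptr=3 lookahead=/ remaining=[/ num * id $]
Step 7: reduce T->T * F. Stack=[T] ptr=3 lookahead=/ remaining=[/ num * id $]
Step 8: shift /. Stack=[T /] ptr=4 lookahead=num remaining=[num * id $]
Step 9: shift num. Stack=[T / num] ptr=5 lookahead=* remaining=[* id $]
Step 10: reduce F->num. Stack=[T / F] ptr=5 lookahead=* remaining=[* id $]
Step 11: reduce T->T / F. Stack=[T] ptr=5 lookahead=* remaining=[* id $]
Step 12: shift *. Stack=[T *] ptr=6 lookahead=id remaining=[id $]
Step 13: shift id. Stack=[T * id] ptr=7 lookahead=$ remaining=[$]
Step 14: reduce F->id. Stack=[T * F] ptr=7 lookahead=$ remaining=[$]
Step 15: reduce T->T * F. Stack=[T] ptr=7 lookahead=$ remaining=[$]
Step 16: reduce E->T. Stack=[E] ptr=7 lookahead=$ remaining=[$]
Step 17: accept. Stack=[E] ptr=7 lookahead=$ remaining=[$]

Answer: never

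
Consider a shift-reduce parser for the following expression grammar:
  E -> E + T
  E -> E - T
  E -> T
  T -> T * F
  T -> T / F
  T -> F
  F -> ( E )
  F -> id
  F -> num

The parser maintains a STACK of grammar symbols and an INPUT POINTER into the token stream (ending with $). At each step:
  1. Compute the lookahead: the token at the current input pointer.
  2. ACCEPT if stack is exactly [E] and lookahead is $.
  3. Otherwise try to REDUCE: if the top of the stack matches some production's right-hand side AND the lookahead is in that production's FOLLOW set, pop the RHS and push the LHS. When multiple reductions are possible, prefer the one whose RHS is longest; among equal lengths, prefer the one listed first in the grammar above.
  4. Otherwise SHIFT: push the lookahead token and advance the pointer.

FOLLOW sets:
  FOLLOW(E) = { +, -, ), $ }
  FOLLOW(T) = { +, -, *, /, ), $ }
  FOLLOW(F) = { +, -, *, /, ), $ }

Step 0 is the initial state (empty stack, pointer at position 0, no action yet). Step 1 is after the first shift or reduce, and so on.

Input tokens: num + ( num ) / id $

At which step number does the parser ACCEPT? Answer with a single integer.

Step 1: shift num. Stack=[num] ptr=1 lookahead=+ remaining=[+ ( num ) / id $]
Step 2: reduce F->num. Stack=[F] ptr=1 lookahead=+ remaining=[+ ( num ) / id $]
Step 3: reduce T->F. Stack=[T] ptr=1 lookahead=+ remaining=[+ ( num ) / id $]
Step 4: reduce E->T. Stack=[E] ptr=1 lookahead=+ remaining=[+ ( num ) / id $]
Step 5: shift +. Stack=[E +] ptr=2 lookahead=( remaining=[( num ) / id $]
Step 6: shift (. Stack=[E + (] ptr=3 lookahead=num remaining=[num ) / id $]
Step 7: shift num. Stack=[E + ( num] ptr=4 lookahead=) remaining=[) / id $]
Step 8: reduce F->num. Stack=[E + ( F] ptr=4 lookahead=) remaining=[) / id $]
Step 9: reduce T->F. Stack=[E + ( T] ptr=4 lookahead=) remaining=[) / id $]
Step 10: reduce E->T. Stack=[E + ( E] ptr=4 lookahead=) remaining=[) / id $]
Step 11: shift ). Stack=[E + ( E )] ptr=5 lookahead=/ remaining=[/ id $]
Step 12: reduce F->( E ). Stack=[E + F] ptr=5 lookahead=/ remaining=[/ id $]
Step 13: reduce T->F. Stack=[E + T] ptr=5 lookahead=/ remaining=[/ id $]
Step 14: shift /. Stack=[E + T /] ptr=6 lookahead=id remaining=[id $]
Step 15: shift id. Stack=[E + T / id] ptr=7 lookahead=$ remaining=[$]
Step 16: reduce F->id. Stack=[E + T / F] ptr=7 lookahead=$ remaining=[$]
Step 17: reduce T->T / F. Stack=[E + T] ptr=7 lookahead=$ remaining=[$]
Step 18: reduce E->E + T. Stack=[E] ptr=7 lookahead=$ remaining=[$]
Step 19: accept. Stack=[E] ptr=7 lookahead=$ remaining=[$]

Answer: 19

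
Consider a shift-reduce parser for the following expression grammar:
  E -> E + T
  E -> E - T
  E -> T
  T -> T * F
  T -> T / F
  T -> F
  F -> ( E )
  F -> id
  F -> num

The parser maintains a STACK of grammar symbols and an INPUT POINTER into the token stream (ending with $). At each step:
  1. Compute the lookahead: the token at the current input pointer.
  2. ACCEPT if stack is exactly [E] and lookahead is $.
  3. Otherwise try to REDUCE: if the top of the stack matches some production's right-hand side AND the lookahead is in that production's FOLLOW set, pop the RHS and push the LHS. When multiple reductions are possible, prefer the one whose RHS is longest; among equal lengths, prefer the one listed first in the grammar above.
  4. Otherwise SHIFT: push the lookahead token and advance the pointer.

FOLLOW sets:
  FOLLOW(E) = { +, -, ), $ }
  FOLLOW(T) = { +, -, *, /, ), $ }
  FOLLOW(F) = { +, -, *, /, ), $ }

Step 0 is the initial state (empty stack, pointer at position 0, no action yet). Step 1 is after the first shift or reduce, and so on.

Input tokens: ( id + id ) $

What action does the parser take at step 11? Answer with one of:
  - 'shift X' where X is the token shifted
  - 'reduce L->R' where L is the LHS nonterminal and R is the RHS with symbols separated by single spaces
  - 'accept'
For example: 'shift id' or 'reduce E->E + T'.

Answer: shift )

Derivation:
Step 1: shift (. Stack=[(] ptr=1 lookahead=id remaining=[id + id ) $]
Step 2: shift id. Stack=[( id] ptr=2 lookahead=+ remaining=[+ id ) $]
Step 3: reduce F->id. Stack=[( F] ptr=2 lookahead=+ remaining=[+ id ) $]
Step 4: reduce T->F. Stack=[( T] ptr=2 lookahead=+ remaining=[+ id ) $]
Step 5: reduce E->T. Stack=[( E] ptr=2 lookahead=+ remaining=[+ id ) $]
Step 6: shift +. Stack=[( E +] ptr=3 lookahead=id remaining=[id ) $]
Step 7: shift id. Stack=[( E + id] ptr=4 lookahead=) remaining=[) $]
Step 8: reduce F->id. Stack=[( E + F] ptr=4 lookahead=) remaining=[) $]
Step 9: reduce T->F. Stack=[( E + T] ptr=4 lookahead=) remaining=[) $]
Step 10: reduce E->E + T. Stack=[( E] ptr=4 lookahead=) remaining=[) $]
Step 11: shift ). Stack=[( E )] ptr=5 lookahead=$ remaining=[$]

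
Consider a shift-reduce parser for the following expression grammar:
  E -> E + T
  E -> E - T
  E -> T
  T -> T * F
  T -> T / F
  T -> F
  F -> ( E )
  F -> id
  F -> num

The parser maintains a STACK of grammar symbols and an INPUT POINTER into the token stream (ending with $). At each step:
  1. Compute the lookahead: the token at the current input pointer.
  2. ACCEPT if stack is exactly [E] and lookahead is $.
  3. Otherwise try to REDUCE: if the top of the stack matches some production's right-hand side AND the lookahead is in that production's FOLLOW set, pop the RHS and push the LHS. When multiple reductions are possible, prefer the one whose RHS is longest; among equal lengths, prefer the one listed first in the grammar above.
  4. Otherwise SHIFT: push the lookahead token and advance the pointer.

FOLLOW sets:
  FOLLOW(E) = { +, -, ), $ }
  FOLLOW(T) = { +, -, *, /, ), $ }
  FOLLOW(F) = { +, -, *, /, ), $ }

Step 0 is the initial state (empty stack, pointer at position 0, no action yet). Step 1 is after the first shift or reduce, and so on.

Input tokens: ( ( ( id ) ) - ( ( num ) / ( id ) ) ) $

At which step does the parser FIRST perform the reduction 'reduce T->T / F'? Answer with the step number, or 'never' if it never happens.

Answer: 34

Derivation:
Step 1: shift (. Stack=[(] ptr=1 lookahead=( remaining=[( ( id ) ) - ( ( num ) / ( id ) ) ) $]
Step 2: shift (. Stack=[( (] ptr=2 lookahead=( remaining=[( id ) ) - ( ( num ) / ( id ) ) ) $]
Step 3: shift (. Stack=[( ( (] ptr=3 lookahead=id remaining=[id ) ) - ( ( num ) / ( id ) ) ) $]
Step 4: shift id. Stack=[( ( ( id] ptr=4 lookahead=) remaining=[) ) - ( ( num ) / ( id ) ) ) $]
Step 5: reduce F->id. Stack=[( ( ( F] ptr=4 lookahead=) remaining=[) ) - ( ( num ) / ( id ) ) ) $]
Step 6: reduce T->F. Stack=[( ( ( T] ptr=4 lookahead=) remaining=[) ) - ( ( num ) / ( id ) ) ) $]
Step 7: reduce E->T. Stack=[( ( ( E] ptr=4 lookahead=) remaining=[) ) - ( ( num ) / ( id ) ) ) $]
Step 8: shift ). Stack=[( ( ( E )] ptr=5 lookahead=) remaining=[) - ( ( num ) / ( id ) ) ) $]
Step 9: reduce F->( E ). Stack=[( ( F] ptr=5 lookahead=) remaining=[) - ( ( num ) / ( id ) ) ) $]
Step 10: reduce T->F. Stack=[( ( T] ptr=5 lookahead=) remaining=[) - ( ( num ) / ( id ) ) ) $]
Step 11: reduce E->T. Stack=[( ( E] ptr=5 lookahead=) remaining=[) - ( ( num ) / ( id ) ) ) $]
Step 12: shift ). Stack=[( ( E )] ptr=6 lookahead=- remaining=[- ( ( num ) / ( id ) ) ) $]
Step 13: reduce F->( E ). Stack=[( F] ptr=6 lookahead=- remaining=[- ( ( num ) / ( id ) ) ) $]
Step 14: reduce T->F. Stack=[( T] ptr=6 lookahead=- remaining=[- ( ( num ) / ( id ) ) ) $]
Step 15: reduce E->T. Stack=[( E] ptr=6 lookahead=- remaining=[- ( ( num ) / ( id ) ) ) $]
Step 16: shift -. Stack=[( E -] ptr=7 lookahead=( remaining=[( ( num ) / ( id ) ) ) $]
Step 17: shift (. Stack=[( E - (] ptr=8 lookahead=( remaining=[( num ) / ( id ) ) ) $]
Step 18: shift (. Stack=[( E - ( (] ptr=9 lookahead=num remaining=[num ) / ( id ) ) ) $]
Step 19: shift num. Stack=[( E - ( ( num] ptr=10 lookahead=) remaining=[) / ( id ) ) ) $]
Step 20: reduce F->num. Stack=[( E - ( ( F] ptr=10 lookahead=) remaining=[) / ( id ) ) ) $]
Step 21: reduce T->F. Stack=[( E - ( ( T] ptr=10 lookahead=) remaining=[) / ( id ) ) ) $]
Step 22: reduce E->T. Stack=[( E - ( ( E] ptr=10 lookahead=) remaining=[) / ( id ) ) ) $]
Step 23: shift ). Stack=[( E - ( ( E )] ptr=11 lookahead=/ remaining=[/ ( id ) ) ) $]
Step 24: reduce F->( E ). Stack=[( E - ( F] ptr=11 lookahead=/ remaining=[/ ( id ) ) ) $]
Step 25: reduce T->F. Stack=[( E - ( T] ptr=11 lookahead=/ remaining=[/ ( id ) ) ) $]
Step 26: shift /. Stack=[( E - ( T /] ptr=12 lookahead=( remaining=[( id ) ) ) $]
Step 27: shift (. Stack=[( E - ( T / (] ptr=13 lookahead=id remaining=[id ) ) ) $]
Step 28: shift id. Stack=[( E - ( T / ( id] ptr=14 lookahead=) remaining=[) ) ) $]
Step 29: reduce F->id. Stack=[( E - ( T / ( F] ptr=14 lookahead=) remaining=[) ) ) $]
Step 30: reduce T->F. Stack=[( E - ( T / ( T] ptr=14 lookahead=) remaining=[) ) ) $]
Step 31: reduce E->T. Stack=[( E - ( T / ( E] ptr=14 lookahead=) remaining=[) ) ) $]
Step 32: shift ). Stack=[( E - ( T / ( E )] ptr=15 lookahead=) remaining=[) ) $]
Step 33: reduce F->( E ). Stack=[( E - ( T / F] ptr=15 lookahead=) remaining=[) ) $]
Step 34: reduce T->T / F. Stack=[( E - ( T] ptr=15 lookahead=) remaining=[) ) $]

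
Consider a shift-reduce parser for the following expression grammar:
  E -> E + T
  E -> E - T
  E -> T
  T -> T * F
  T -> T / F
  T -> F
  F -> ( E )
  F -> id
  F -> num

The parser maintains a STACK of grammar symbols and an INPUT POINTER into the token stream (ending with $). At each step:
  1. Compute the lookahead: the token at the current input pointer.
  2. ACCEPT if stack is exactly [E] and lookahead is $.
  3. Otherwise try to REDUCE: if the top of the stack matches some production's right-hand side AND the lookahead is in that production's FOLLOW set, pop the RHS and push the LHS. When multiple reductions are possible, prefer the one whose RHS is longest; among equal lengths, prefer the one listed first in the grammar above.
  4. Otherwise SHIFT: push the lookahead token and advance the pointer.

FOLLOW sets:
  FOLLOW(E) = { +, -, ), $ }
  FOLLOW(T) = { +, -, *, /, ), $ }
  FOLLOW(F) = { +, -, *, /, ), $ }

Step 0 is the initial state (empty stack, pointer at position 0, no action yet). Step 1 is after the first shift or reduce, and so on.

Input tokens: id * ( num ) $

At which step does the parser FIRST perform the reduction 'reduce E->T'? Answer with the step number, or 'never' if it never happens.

Answer: 9

Derivation:
Step 1: shift id. Stack=[id] ptr=1 lookahead=* remaining=[* ( num ) $]
Step 2: reduce F->id. Stack=[F] ptr=1 lookahead=* remaining=[* ( num ) $]
Step 3: reduce T->F. Stack=[T] ptr=1 lookahead=* remaining=[* ( num ) $]
Step 4: shift *. Stack=[T *] ptr=2 lookahead=( remaining=[( num ) $]
Step 5: shift (. Stack=[T * (] ptr=3 lookahead=num remaining=[num ) $]
Step 6: shift num. Stack=[T * ( num] ptr=4 lookahead=) remaining=[) $]
Step 7: reduce F->num. Stack=[T * ( F] ptr=4 lookahead=) remaining=[) $]
Step 8: reduce T->F. Stack=[T * ( T] ptr=4 lookahead=) remaining=[) $]
Step 9: reduce E->T. Stack=[T * ( E] ptr=4 lookahead=) remaining=[) $]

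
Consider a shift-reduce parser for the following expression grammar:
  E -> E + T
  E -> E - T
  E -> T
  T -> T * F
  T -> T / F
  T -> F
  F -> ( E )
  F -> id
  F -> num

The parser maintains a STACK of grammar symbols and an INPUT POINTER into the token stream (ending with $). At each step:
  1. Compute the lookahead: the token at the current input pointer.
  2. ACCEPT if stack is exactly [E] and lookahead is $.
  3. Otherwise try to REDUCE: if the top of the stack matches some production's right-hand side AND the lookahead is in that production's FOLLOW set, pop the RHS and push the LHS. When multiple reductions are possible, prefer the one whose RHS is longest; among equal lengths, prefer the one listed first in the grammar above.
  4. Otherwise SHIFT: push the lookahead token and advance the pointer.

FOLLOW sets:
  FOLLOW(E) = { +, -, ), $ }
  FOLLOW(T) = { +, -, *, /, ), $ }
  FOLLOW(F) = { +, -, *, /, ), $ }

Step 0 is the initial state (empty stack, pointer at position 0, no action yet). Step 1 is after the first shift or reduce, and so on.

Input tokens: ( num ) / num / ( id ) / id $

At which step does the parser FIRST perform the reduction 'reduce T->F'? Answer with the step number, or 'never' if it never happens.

Answer: 4

Derivation:
Step 1: shift (. Stack=[(] ptr=1 lookahead=num remaining=[num ) / num / ( id ) / id $]
Step 2: shift num. Stack=[( num] ptr=2 lookahead=) remaining=[) / num / ( id ) / id $]
Step 3: reduce F->num. Stack=[( F] ptr=2 lookahead=) remaining=[) / num / ( id ) / id $]
Step 4: reduce T->F. Stack=[( T] ptr=2 lookahead=) remaining=[) / num / ( id ) / id $]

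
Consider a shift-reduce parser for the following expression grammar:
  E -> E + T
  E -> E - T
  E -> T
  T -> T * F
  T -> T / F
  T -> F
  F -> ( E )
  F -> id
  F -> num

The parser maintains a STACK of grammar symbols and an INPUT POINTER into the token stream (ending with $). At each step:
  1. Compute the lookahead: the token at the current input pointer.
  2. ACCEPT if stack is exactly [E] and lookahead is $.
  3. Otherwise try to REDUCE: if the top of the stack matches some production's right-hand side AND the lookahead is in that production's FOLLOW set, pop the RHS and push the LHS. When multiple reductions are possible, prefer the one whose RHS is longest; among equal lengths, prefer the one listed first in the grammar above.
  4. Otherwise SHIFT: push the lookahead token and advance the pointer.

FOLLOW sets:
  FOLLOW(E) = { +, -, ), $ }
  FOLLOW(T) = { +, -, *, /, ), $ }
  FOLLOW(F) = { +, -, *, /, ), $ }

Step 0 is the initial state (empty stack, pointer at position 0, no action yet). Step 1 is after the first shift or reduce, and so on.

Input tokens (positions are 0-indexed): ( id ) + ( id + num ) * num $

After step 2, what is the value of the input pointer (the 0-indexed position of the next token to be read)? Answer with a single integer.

Answer: 2

Derivation:
Step 1: shift (. Stack=[(] ptr=1 lookahead=id remaining=[id ) + ( id + num ) * num $]
Step 2: shift id. Stack=[( id] ptr=2 lookahead=) remaining=[) + ( id + num ) * num $]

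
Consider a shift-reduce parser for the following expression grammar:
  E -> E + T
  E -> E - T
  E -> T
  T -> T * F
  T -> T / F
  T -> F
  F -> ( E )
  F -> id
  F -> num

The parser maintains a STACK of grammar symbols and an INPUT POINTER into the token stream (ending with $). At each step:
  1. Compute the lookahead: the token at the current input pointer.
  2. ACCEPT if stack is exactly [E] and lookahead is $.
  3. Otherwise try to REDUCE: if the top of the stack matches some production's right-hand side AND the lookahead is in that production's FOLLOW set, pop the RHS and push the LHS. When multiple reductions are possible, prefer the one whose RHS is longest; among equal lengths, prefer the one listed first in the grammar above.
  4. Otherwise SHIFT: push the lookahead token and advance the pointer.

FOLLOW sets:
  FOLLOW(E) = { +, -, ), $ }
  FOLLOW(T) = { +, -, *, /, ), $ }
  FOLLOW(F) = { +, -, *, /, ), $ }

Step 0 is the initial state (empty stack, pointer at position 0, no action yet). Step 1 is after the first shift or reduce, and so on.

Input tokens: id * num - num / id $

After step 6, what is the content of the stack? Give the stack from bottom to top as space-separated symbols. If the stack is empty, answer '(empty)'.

Step 1: shift id. Stack=[id] ptr=1 lookahead=* remaining=[* num - num / id $]
Step 2: reduce F->id. Stack=[F] ptr=1 lookahead=* remaining=[* num - num / id $]
Step 3: reduce T->F. Stack=[T] ptr=1 lookahead=* remaining=[* num - num / id $]
Step 4: shift *. Stack=[T *] ptr=2 lookahead=num remaining=[num - num / id $]
Step 5: shift num. Stack=[T * num] ptr=3 lookahead=- remaining=[- num / id $]
Step 6: reduce F->num. Stack=[T * F] ptr=3 lookahead=- remaining=[- num / id $]

Answer: T * F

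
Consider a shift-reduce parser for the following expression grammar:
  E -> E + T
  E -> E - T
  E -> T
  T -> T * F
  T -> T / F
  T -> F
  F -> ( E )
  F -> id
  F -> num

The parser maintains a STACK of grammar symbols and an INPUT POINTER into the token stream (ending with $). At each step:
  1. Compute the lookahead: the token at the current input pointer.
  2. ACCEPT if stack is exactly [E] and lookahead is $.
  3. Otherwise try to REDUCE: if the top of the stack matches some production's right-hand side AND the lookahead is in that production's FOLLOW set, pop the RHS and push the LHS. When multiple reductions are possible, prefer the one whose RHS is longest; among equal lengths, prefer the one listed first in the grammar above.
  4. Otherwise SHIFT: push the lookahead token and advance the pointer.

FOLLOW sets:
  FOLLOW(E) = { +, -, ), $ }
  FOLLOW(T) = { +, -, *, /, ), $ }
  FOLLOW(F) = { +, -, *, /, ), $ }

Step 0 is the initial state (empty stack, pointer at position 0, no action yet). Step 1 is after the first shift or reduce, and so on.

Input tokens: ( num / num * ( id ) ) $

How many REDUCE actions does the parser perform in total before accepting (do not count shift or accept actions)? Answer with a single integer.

Answer: 13

Derivation:
Step 1: shift (. Stack=[(] ptr=1 lookahead=num remaining=[num / num * ( id ) ) $]
Step 2: shift num. Stack=[( num] ptr=2 lookahead=/ remaining=[/ num * ( id ) ) $]
Step 3: reduce F->num. Stack=[( F] ptr=2 lookahead=/ remaining=[/ num * ( id ) ) $]
Step 4: reduce T->F. Stack=[( T] ptr=2 lookahead=/ remaining=[/ num * ( id ) ) $]
Step 5: shift /. Stack=[( T /] ptr=3 lookahead=num remaining=[num * ( id ) ) $]
Step 6: shift num. Stack=[( T / num] ptr=4 lookahead=* remaining=[* ( id ) ) $]
Step 7: reduce F->num. Stack=[( T / F] ptr=4 lookahead=* remaining=[* ( id ) ) $]
Step 8: reduce T->T / F. Stack=[( T] ptr=4 lookahead=* remaining=[* ( id ) ) $]
Step 9: shift *. Stack=[( T *] ptr=5 lookahead=( remaining=[( id ) ) $]
Step 10: shift (. Stack=[( T * (] ptr=6 lookahead=id remaining=[id ) ) $]
Step 11: shift id. Stack=[( T * ( id] ptr=7 lookahead=) remaining=[) ) $]
Step 12: reduce F->id. Stack=[( T * ( F] ptr=7 lookahead=) remaining=[) ) $]
Step 13: reduce T->F. Stack=[( T * ( T] ptr=7 lookahead=) remaining=[) ) $]
Step 14: reduce E->T. Stack=[( T * ( E] ptr=7 lookahead=) remaining=[) ) $]
Step 15: shift ). Stack=[( T * ( E )] ptr=8 lookahead=) remaining=[) $]
Step 16: reduce F->( E ). Stack=[( T * F] ptr=8 lookahead=) remaining=[) $]
Step 17: reduce T->T * F. Stack=[( T] ptr=8 lookahead=) remaining=[) $]
Step 18: reduce E->T. Stack=[( E] ptr=8 lookahead=) remaining=[) $]
Step 19: shift ). Stack=[( E )] ptr=9 lookahead=$ remaining=[$]
Step 20: reduce F->( E ). Stack=[F] ptr=9 lookahead=$ remaining=[$]
Step 21: reduce T->F. Stack=[T] ptr=9 lookahead=$ remaining=[$]
Step 22: reduce E->T. Stack=[E] ptr=9 lookahead=$ remaining=[$]
Step 23: accept. Stack=[E] ptr=9 lookahead=$ remaining=[$]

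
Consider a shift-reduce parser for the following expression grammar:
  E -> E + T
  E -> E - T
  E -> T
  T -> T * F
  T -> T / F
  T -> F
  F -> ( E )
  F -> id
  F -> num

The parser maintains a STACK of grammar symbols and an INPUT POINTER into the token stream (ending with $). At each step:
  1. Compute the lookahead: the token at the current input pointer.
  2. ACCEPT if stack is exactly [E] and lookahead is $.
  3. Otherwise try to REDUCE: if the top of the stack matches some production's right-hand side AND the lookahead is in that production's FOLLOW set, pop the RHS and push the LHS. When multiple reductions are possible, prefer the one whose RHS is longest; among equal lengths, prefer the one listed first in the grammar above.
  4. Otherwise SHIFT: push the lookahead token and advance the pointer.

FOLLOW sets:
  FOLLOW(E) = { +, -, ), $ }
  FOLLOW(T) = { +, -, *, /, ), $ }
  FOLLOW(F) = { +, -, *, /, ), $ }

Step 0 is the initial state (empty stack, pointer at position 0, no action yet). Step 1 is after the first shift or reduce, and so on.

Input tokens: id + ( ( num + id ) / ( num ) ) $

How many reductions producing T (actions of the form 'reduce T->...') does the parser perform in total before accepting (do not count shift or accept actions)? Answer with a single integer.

Step 1: shift id. Stack=[id] ptr=1 lookahead=+ remaining=[+ ( ( num + id ) / ( num ) ) $]
Step 2: reduce F->id. Stack=[F] ptr=1 lookahead=+ remaining=[+ ( ( num + id ) / ( num ) ) $]
Step 3: reduce T->F. Stack=[T] ptr=1 lookahead=+ remaining=[+ ( ( num + id ) / ( num ) ) $]
Step 4: reduce E->T. Stack=[E] ptr=1 lookahead=+ remaining=[+ ( ( num + id ) / ( num ) ) $]
Step 5: shift +. Stack=[E +] ptr=2 lookahead=( remaining=[( ( num + id ) / ( num ) ) $]
Step 6: shift (. Stack=[E + (] ptr=3 lookahead=( remaining=[( num + id ) / ( num ) ) $]
Step 7: shift (. Stack=[E + ( (] ptr=4 lookahead=num remaining=[num + id ) / ( num ) ) $]
Step 8: shift num. Stack=[E + ( ( num] ptr=5 lookahead=+ remaining=[+ id ) / ( num ) ) $]
Step 9: reduce F->num. Stack=[E + ( ( F] ptr=5 lookahead=+ remaining=[+ id ) / ( num ) ) $]
Step 10: reduce T->F. Stack=[E + ( ( T] ptr=5 lookahead=+ remaining=[+ id ) / ( num ) ) $]
Step 11: reduce E->T. Stack=[E + ( ( E] ptr=5 lookahead=+ remaining=[+ id ) / ( num ) ) $]
Step 12: shift +. Stack=[E + ( ( E +] ptr=6 lookahead=id remaining=[id ) / ( num ) ) $]
Step 13: shift id. Stack=[E + ( ( E + id] ptr=7 lookahead=) remaining=[) / ( num ) ) $]
Step 14: reduce F->id. Stack=[E + ( ( E + F] ptr=7 lookahead=) remaining=[) / ( num ) ) $]
Step 15: reduce T->F. Stack=[E + ( ( E + T] ptr=7 lookahead=) remaining=[) / ( num ) ) $]
Step 16: reduce E->E + T. Stack=[E + ( ( E] ptr=7 lookahead=) remaining=[) / ( num ) ) $]
Step 17: shift ). Stack=[E + ( ( E )] ptr=8 lookahead=/ remaining=[/ ( num ) ) $]
Step 18: reduce F->( E ). Stack=[E + ( F] ptr=8 lookahead=/ remaining=[/ ( num ) ) $]
Step 19: reduce T->F. Stack=[E + ( T] ptr=8 lookahead=/ remaining=[/ ( num ) ) $]
Step 20: shift /. Stack=[E + ( T /] ptr=9 lookahead=( remaining=[( num ) ) $]
Step 21: shift (. Stack=[E + ( T / (] ptr=10 lookahead=num remaining=[num ) ) $]
Step 22: shift num. Stack=[E + ( T / ( num] ptr=11 lookahead=) remaining=[) ) $]
Step 23: reduce F->num. Stack=[E + ( T / ( F] ptr=11 lookahead=) remaining=[) ) $]
Step 24: reduce T->F. Stack=[E + ( T / ( T] ptr=11 lookahead=) remaining=[) ) $]
Step 25: reduce E->T. Stack=[E + ( T / ( E] ptr=11 lookahead=) remaining=[) ) $]
Step 26: shift ). Stack=[E + ( T / ( E )] ptr=12 lookahead=) remaining=[) $]
Step 27: reduce F->( E ). Stack=[E + ( T / F] ptr=12 lookahead=) remaining=[) $]
Step 28: reduce T->T / F. Stack=[E + ( T] ptr=12 lookahead=) remaining=[) $]
Step 29: reduce E->T. Stack=[E + ( E] ptr=12 lookahead=) remaining=[) $]
Step 30: shift ). Stack=[E + ( E )] ptr=13 lookahead=$ remaining=[$]
Step 31: reduce F->( E ). Stack=[E + F] ptr=13 lookahead=$ remaining=[$]
Step 32: reduce T->F. Stack=[E + T] ptr=13 lookahead=$ remaining=[$]
Step 33: reduce E->E + T. Stack=[E] ptr=13 lookahead=$ remaining=[$]
Step 34: accept. Stack=[E] ptr=13 lookahead=$ remaining=[$]

Answer: 7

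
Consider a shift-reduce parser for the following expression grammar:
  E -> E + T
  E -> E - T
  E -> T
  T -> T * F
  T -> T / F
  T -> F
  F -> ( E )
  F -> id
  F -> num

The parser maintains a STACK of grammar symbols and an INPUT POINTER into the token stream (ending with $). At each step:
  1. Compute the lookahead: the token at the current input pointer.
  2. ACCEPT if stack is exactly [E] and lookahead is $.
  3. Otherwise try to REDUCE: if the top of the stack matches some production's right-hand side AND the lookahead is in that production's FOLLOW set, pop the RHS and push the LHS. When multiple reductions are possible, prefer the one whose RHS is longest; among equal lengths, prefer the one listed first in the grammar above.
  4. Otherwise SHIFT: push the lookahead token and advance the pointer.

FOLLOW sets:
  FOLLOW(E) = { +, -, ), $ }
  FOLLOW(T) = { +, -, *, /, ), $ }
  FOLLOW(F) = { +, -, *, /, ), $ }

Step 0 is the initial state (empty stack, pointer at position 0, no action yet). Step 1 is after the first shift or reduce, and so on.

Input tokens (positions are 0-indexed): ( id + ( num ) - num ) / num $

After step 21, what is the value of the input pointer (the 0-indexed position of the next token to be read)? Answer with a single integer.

Step 1: shift (. Stack=[(] ptr=1 lookahead=id remaining=[id + ( num ) - num ) / num $]
Step 2: shift id. Stack=[( id] ptr=2 lookahead=+ remaining=[+ ( num ) - num ) / num $]
Step 3: reduce F->id. Stack=[( F] ptr=2 lookahead=+ remaining=[+ ( num ) - num ) / num $]
Step 4: reduce T->F. Stack=[( T] ptr=2 lookahead=+ remaining=[+ ( num ) - num ) / num $]
Step 5: reduce E->T. Stack=[( E] ptr=2 lookahead=+ remaining=[+ ( num ) - num ) / num $]
Step 6: shift +. Stack=[( E +] ptr=3 lookahead=( remaining=[( num ) - num ) / num $]
Step 7: shift (. Stack=[( E + (] ptr=4 lookahead=num remaining=[num ) - num ) / num $]
Step 8: shift num. Stack=[( E + ( num] ptr=5 lookahead=) remaining=[) - num ) / num $]
Step 9: reduce F->num. Stack=[( E + ( F] ptr=5 lookahead=) remaining=[) - num ) / num $]
Step 10: reduce T->F. Stack=[( E + ( T] ptr=5 lookahead=) remaining=[) - num ) / num $]
Step 11: reduce E->T. Stack=[( E + ( E] ptr=5 lookahead=) remaining=[) - num ) / num $]
Step 12: shift ). Stack=[( E + ( E )] ptr=6 lookahead=- remaining=[- num ) / num $]
Step 13: reduce F->( E ). Stack=[( E + F] ptr=6 lookahead=- remaining=[- num ) / num $]
Step 14: reduce T->F. Stack=[( E + T] ptr=6 lookahead=- remaining=[- num ) / num $]
Step 15: reduce E->E + T. Stack=[( E] ptr=6 lookahead=- remaining=[- num ) / num $]
Step 16: shift -. Stack=[( E -] ptr=7 lookahead=num remaining=[num ) / num $]
Step 17: shift num. Stack=[( E - num] ptr=8 lookahead=) remaining=[) / num $]
Step 18: reduce F->num. Stack=[( E - F] ptr=8 lookahead=) remaining=[) / num $]
Step 19: reduce T->F. Stack=[( E - T] ptr=8 lookahead=) remaining=[) / num $]
Step 20: reduce E->E - T. Stack=[( E] ptr=8 lookahead=) remaining=[) / num $]
Step 21: shift ). Stack=[( E )] ptr=9 lookahead=/ remaining=[/ num $]

Answer: 9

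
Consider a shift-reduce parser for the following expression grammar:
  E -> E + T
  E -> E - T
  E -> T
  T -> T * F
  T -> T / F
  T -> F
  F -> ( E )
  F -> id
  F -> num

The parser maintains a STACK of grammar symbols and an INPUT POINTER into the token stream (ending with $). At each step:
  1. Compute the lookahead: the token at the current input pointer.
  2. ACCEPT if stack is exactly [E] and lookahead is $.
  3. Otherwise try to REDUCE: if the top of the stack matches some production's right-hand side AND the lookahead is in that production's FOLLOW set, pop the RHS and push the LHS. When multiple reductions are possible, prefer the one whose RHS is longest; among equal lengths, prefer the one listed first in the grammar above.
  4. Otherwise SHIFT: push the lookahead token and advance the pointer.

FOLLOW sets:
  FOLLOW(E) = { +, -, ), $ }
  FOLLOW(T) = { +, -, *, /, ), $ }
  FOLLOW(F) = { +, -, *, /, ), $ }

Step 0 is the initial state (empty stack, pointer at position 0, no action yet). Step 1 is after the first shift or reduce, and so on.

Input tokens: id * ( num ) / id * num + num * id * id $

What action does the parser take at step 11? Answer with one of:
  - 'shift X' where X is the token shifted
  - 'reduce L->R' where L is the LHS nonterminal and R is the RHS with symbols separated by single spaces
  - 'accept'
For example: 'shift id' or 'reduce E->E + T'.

Step 1: shift id. Stack=[id] ptr=1 lookahead=* remaining=[* ( num ) / id * num + num * id * id $]
Step 2: reduce F->id. Stack=[F] ptr=1 lookahead=* remaining=[* ( num ) / id * num + num * id * id $]
Step 3: reduce T->F. Stack=[T] ptr=1 lookahead=* remaining=[* ( num ) / id * num + num * id * id $]
Step 4: shift *. Stack=[T *] ptr=2 lookahead=( remaining=[( num ) / id * num + num * id * id $]
Step 5: shift (. Stack=[T * (] ptr=3 lookahead=num remaining=[num ) / id * num + num * id * id $]
Step 6: shift num. Stack=[T * ( num] ptr=4 lookahead=) remaining=[) / id * num + num * id * id $]
Step 7: reduce F->num. Stack=[T * ( F] ptr=4 lookahead=) remaining=[) / id * num + num * id * id $]
Step 8: reduce T->F. Stack=[T * ( T] ptr=4 lookahead=) remaining=[) / id * num + num * id * id $]
Step 9: reduce E->T. Stack=[T * ( E] ptr=4 lookahead=) remaining=[) / id * num + num * id * id $]
Step 10: shift ). Stack=[T * ( E )] ptr=5 lookahead=/ remaining=[/ id * num + num * id * id $]
Step 11: reduce F->( E ). Stack=[T * F] ptr=5 lookahead=/ remaining=[/ id * num + num * id * id $]

Answer: reduce F->( E )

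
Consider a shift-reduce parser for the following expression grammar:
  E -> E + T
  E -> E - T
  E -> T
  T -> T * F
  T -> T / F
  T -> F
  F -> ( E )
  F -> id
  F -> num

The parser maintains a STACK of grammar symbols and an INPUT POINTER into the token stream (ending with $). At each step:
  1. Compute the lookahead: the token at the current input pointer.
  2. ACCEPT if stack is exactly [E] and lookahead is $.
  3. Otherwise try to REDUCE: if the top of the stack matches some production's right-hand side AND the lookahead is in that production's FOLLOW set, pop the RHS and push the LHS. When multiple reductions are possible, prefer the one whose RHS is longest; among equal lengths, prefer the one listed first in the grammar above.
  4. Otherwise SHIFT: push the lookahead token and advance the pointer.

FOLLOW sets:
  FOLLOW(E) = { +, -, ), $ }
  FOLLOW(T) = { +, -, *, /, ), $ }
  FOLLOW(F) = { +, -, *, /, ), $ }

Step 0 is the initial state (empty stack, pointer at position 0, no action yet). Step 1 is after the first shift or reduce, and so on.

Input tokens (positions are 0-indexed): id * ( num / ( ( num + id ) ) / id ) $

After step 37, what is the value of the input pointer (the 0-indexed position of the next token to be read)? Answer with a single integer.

Answer: 15

Derivation:
Step 1: shift id. Stack=[id] ptr=1 lookahead=* remaining=[* ( num / ( ( num + id ) ) / id ) $]
Step 2: reduce F->id. Stack=[F] ptr=1 lookahead=* remaining=[* ( num / ( ( num + id ) ) / id ) $]
Step 3: reduce T->F. Stack=[T] ptr=1 lookahead=* remaining=[* ( num / ( ( num + id ) ) / id ) $]
Step 4: shift *. Stack=[T *] ptr=2 lookahead=( remaining=[( num / ( ( num + id ) ) / id ) $]
Step 5: shift (. Stack=[T * (] ptr=3 lookahead=num remaining=[num / ( ( num + id ) ) / id ) $]
Step 6: shift num. Stack=[T * ( num] ptr=4 lookahead=/ remaining=[/ ( ( num + id ) ) / id ) $]
Step 7: reduce F->num. Stack=[T * ( F] ptr=4 lookahead=/ remaining=[/ ( ( num + id ) ) / id ) $]
Step 8: reduce T->F. Stack=[T * ( T] ptr=4 lookahead=/ remaining=[/ ( ( num + id ) ) / id ) $]
Step 9: shift /. Stack=[T * ( T /] ptr=5 lookahead=( remaining=[( ( num + id ) ) / id ) $]
Step 10: shift (. Stack=[T * ( T / (] ptr=6 lookahead=( remaining=[( num + id ) ) / id ) $]
Step 11: shift (. Stack=[T * ( T / ( (] ptr=7 lookahead=num remaining=[num + id ) ) / id ) $]
Step 12: shift num. Stack=[T * ( T / ( ( num] ptr=8 lookahead=+ remaining=[+ id ) ) / id ) $]
Step 13: reduce F->num. Stack=[T * ( T / ( ( F] ptr=8 lookahead=+ remaining=[+ id ) ) / id ) $]
Step 14: reduce T->F. Stack=[T * ( T / ( ( T] ptr=8 lookahead=+ remaining=[+ id ) ) / id ) $]
Step 15: reduce E->T. Stack=[T * ( T / ( ( E] ptr=8 lookahead=+ remaining=[+ id ) ) / id ) $]
Step 16: shift +. Stack=[T * ( T / ( ( E +] ptr=9 lookahead=id remaining=[id ) ) / id ) $]
Step 17: shift id. Stack=[T * ( T / ( ( E + id] ptr=10 lookahead=) remaining=[) ) / id ) $]
Step 18: reduce F->id. Stack=[T * ( T / ( ( E + F] ptr=10 lookahead=) remaining=[) ) / id ) $]
Step 19: reduce T->F. Stack=[T * ( T / ( ( E + T] ptr=10 lookahead=) remaining=[) ) / id ) $]
Step 20: reduce E->E + T. Stack=[T * ( T / ( ( E] ptr=10 lookahead=) remaining=[) ) / id ) $]
Step 21: shift ). Stack=[T * ( T / ( ( E )] ptr=11 lookahead=) remaining=[) / id ) $]
Step 22: reduce F->( E ). Stack=[T * ( T / ( F] ptr=11 lookahead=) remaining=[) / id ) $]
Step 23: reduce T->F. Stack=[T * ( T / ( T] ptr=11 lookahead=) remaining=[) / id ) $]
Step 24: reduce E->T. Stack=[T * ( T / ( E] ptr=11 lookahead=) remaining=[) / id ) $]
Step 25: shift ). Stack=[T * ( T / ( E )] ptr=12 lookahead=/ remaining=[/ id ) $]
Step 26: reduce F->( E ). Stack=[T * ( T / F] ptr=12 lookahead=/ remaining=[/ id ) $]
Step 27: reduce T->T / F. Stack=[T * ( T] ptr=12 lookahead=/ remaining=[/ id ) $]
Step 28: shift /. Stack=[T * ( T /] ptr=13 lookahead=id remaining=[id ) $]
Step 29: shift id. Stack=[T * ( T / id] ptr=14 lookahead=) remaining=[) $]
Step 30: reduce F->id. Stack=[T * ( T / F] ptr=14 lookahead=) remaining=[) $]
Step 31: reduce T->T / F. Stack=[T * ( T] ptr=14 lookahead=) remaining=[) $]
Step 32: reduce E->T. Stack=[T * ( E] ptr=14 lookahead=) remaining=[) $]
Step 33: shift ). Stack=[T * ( E )] ptr=15 lookahead=$ remaining=[$]
Step 34: reduce F->( E ). Stack=[T * F] ptr=15 lookahead=$ remaining=[$]
Step 35: reduce T->T * F. Stack=[T] ptr=15 lookahead=$ remaining=[$]
Step 36: reduce E->T. Stack=[E] ptr=15 lookahead=$ remaining=[$]
Step 37: accept. Stack=[E] ptr=15 lookahead=$ remaining=[$]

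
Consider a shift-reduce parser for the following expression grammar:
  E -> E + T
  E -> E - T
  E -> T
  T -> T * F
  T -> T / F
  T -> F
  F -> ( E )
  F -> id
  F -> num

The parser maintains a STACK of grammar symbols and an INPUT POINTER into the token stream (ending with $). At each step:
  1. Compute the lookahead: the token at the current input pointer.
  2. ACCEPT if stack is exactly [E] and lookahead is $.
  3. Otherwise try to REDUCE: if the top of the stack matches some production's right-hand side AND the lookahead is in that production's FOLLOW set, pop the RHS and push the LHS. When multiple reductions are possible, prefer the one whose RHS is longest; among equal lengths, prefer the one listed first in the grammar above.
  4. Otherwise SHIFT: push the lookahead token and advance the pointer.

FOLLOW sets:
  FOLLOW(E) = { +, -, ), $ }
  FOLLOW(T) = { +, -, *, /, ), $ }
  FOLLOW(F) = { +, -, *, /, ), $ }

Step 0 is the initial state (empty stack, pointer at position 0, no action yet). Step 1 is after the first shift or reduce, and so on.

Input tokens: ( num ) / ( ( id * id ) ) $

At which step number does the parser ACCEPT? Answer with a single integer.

Step 1: shift (. Stack=[(] ptr=1 lookahead=num remaining=[num ) / ( ( id * id ) ) $]
Step 2: shift num. Stack=[( num] ptr=2 lookahead=) remaining=[) / ( ( id * id ) ) $]
Step 3: reduce F->num. Stack=[( F] ptr=2 lookahead=) remaining=[) / ( ( id * id ) ) $]
Step 4: reduce T->F. Stack=[( T] ptr=2 lookahead=) remaining=[) / ( ( id * id ) ) $]
Step 5: reduce E->T. Stack=[( E] ptr=2 lookahead=) remaining=[) / ( ( id * id ) ) $]
Step 6: shift ). Stack=[( E )] ptr=3 lookahead=/ remaining=[/ ( ( id * id ) ) $]
Step 7: reduce F->( E ). Stack=[F] ptr=3 lookahead=/ remaining=[/ ( ( id * id ) ) $]
Step 8: reduce T->F. Stack=[T] ptr=3 lookahead=/ remaining=[/ ( ( id * id ) ) $]
Step 9: shift /. Stack=[T /] ptr=4 lookahead=( remaining=[( ( id * id ) ) $]
Step 10: shift (. Stack=[T / (] ptr=5 lookahead=( remaining=[( id * id ) ) $]
Step 11: shift (. Stack=[T / ( (] ptr=6 lookahead=id remaining=[id * id ) ) $]
Step 12: shift id. Stack=[T / ( ( id] ptr=7 lookahead=* remaining=[* id ) ) $]
Step 13: reduce F->id. Stack=[T / ( ( F] ptr=7 lookahead=* remaining=[* id ) ) $]
Step 14: reduce T->F. Stack=[T / ( ( T] ptr=7 lookahead=* remaining=[* id ) ) $]
Step 15: shift *. Stack=[T / ( ( T *] ptr=8 lookahead=id remaining=[id ) ) $]
Step 16: shift id. Stack=[T / ( ( T * id] ptr=9 lookahead=) remaining=[) ) $]
Step 17: reduce F->id. Stack=[T / ( ( T * F] ptr=9 lookahead=) remaining=[) ) $]
Step 18: reduce T->T * F. Stack=[T / ( ( T] ptr=9 lookahead=) remaining=[) ) $]
Step 19: reduce E->T. Stack=[T / ( ( E] ptr=9 lookahead=) remaining=[) ) $]
Step 20: shift ). Stack=[T / ( ( E )] ptr=10 lookahead=) remaining=[) $]
Step 21: reduce F->( E ). Stack=[T / ( F] ptr=10 lookahead=) remaining=[) $]
Step 22: reduce T->F. Stack=[T / ( T] ptr=10 lookahead=) remaining=[) $]
Step 23: reduce E->T. Stack=[T / ( E] ptr=10 lookahead=) remaining=[) $]
Step 24: shift ). Stack=[T / ( E )] ptr=11 lookahead=$ remaining=[$]
Step 25: reduce F->( E ). Stack=[T / F] ptr=11 lookahead=$ remaining=[$]
Step 26: reduce T->T / F. Stack=[T] ptr=11 lookahead=$ remaining=[$]
Step 27: reduce E->T. Stack=[E] ptr=11 lookahead=$ remaining=[$]
Step 28: accept. Stack=[E] ptr=11 lookahead=$ remaining=[$]

Answer: 28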